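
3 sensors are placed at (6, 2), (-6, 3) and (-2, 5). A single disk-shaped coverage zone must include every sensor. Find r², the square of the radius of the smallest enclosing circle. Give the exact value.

36.25

Call the three points A, B, C in the order given.
Side lengths²: AB² = 145, AC² = 73, BC² = 20.
Since AB² = 145 ≥ 73 + 20 = 93, the angle opposite AB is not acute, so the smallest enclosing circle has AB as diameter.
Centre = midpoint of AB = (0, 2.5), r² = 145/4 = 36.25.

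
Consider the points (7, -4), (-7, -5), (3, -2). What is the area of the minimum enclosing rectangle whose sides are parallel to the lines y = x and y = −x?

97.5

In coordinates u = x + y, v = x − y the rectangle is axis-aligned; the map (x,y)→(u,v) scales areas by 2.
u-values: 3, -12, 1; range = 3 − (-12) = 15.
v-values: 11, -2, 5; range = 11 − (-2) = 13.
Area = (15 × 13) / 2 = 97.5.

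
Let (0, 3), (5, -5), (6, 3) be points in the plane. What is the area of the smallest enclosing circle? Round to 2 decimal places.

70.99

Call the three points A, B, C in the order given.
Side lengths²: AB² = 89, AC² = 36, BC² = 65.
Since AB² = 89 < 65 + 36 = 101, the triangle is acute, so the smallest enclosing circle is the circumcircle.
Circumcentre = (3, -0.6875), r² = 22.59765625.
Area = π·r² = π·22.59765625 ≈ 70.99.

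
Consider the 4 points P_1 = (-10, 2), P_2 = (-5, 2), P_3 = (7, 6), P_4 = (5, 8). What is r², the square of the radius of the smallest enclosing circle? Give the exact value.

The farthest pair is P_1–P_3 with squared distance 305. The circle on this segment as diameter has centre (-1.5, 4) and r² = 305/4 = 76.25.
Check P_2: distance² to centre = 16.25 ≤ 76.25, so it lies inside.
All remaining points lie in this disk, and no smaller disk contains both endpoints, so this is the minimum enclosing circle.

76.25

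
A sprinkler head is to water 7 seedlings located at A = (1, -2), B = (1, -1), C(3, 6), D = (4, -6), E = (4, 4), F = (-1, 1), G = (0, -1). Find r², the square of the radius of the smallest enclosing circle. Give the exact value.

The farthest pair is C–D with squared distance 145. The circle on this segment as diameter has centre (3.5, 0) and r² = 145/4 = 36.25.
Check A: distance² to centre = 10.25 ≤ 36.25, so it lies inside.
All remaining points lie in this disk, and no smaller disk contains both endpoints, so this is the minimum enclosing circle.

36.25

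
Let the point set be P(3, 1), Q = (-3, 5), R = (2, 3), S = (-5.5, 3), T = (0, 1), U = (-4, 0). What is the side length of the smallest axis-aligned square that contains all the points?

8.5

The bounding box has width 8.5 and height 5.
An axis-aligned square enclosing the set must have side ≥ max(width, height).
So the minimum side is max(8.5, 5) = 8.5.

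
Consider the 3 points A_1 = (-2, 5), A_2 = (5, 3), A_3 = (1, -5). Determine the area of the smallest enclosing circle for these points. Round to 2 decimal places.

Side lengths²: A_1A_2² = 53, A_1A_3² = 109, A_2A_3² = 80.
Since A_1A_3² = 109 < 80 + 53 = 133, the triangle is acute, so the smallest enclosing circle is the circumcircle.
Circumcentre = (0.4375, 0.28125), r² = 28.2080078125.
Area = π·r² = π·28.2080078125 ≈ 88.62.

88.62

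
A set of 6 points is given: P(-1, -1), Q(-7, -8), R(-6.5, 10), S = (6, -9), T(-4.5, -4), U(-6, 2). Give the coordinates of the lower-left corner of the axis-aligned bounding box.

(-7, -9)

x-range [-7, 6], y-range [-9, 10].
The lower-left corner is (-7, -9).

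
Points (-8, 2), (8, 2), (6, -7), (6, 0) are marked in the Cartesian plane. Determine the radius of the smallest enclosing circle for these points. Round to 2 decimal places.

A smallest enclosing disk is always determined by at most three of the input points on its boundary.
The minimum enclosing circle is determined by three boundary points: (-8, 2), (8, 2), (6, -7).
Their circumcentre is (0, -17/18) with r² = 23545/324.
The farthest remaining point (6, 0) is at distance² 11953/324 ≤ 23545/324.
r = √(23545/324) ≈ 8.52.

8.52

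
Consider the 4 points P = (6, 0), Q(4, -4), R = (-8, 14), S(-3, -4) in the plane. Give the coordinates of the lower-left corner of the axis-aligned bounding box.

(-8, -4)

x-range [-8, 6], y-range [-4, 14].
The lower-left corner is (-8, -4).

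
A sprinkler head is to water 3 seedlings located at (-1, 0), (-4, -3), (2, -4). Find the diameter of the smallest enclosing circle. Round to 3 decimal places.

Call the three points A, B, C in the order given.
Side lengths²: AB² = 18, AC² = 25, BC² = 37.
Since BC² = 37 < 25 + 18 = 43, the triangle is acute, so the smallest enclosing circle is the circumcircle.
Circumcentre = (-13/14, -43/14), r² = 925/98.
Diameter = 2r = 2√(925/98) ≈ 6.145.

6.145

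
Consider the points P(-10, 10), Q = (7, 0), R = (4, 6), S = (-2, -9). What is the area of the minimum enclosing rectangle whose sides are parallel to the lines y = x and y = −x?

In coordinates u = x + y, v = x − y the rectangle is axis-aligned; the map (x,y)→(u,v) scales areas by 2.
u-values: 0, 7, 10, -11; range = 10 − (-11) = 21.
v-values: -20, 7, -2, 7; range = 7 − (-20) = 27.
Area = (21 × 27) / 2 = 283.5.

283.5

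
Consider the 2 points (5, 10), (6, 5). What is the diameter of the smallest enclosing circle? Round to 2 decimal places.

The smallest circle enclosing two points has them as diameter endpoints.
Centre = midpoint = (5.5, 7.5); r² = |(5, 10)−(6, 5)|²/4 = 26/4 = 6.5.
Diameter = 2r = 2√(6.5) ≈ 5.10.

5.10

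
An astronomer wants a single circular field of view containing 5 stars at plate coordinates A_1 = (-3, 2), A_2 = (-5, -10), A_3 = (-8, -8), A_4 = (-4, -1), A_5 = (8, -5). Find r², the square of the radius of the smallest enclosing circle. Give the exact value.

112625/1682

A smallest enclosing disk is always determined by at most three of the input points on its boundary.
The minimum enclosing circle is determined by three boundary points: A_1, A_3, A_5.
Their circumcentre is (-9/58, -329/58) with r² = 112625/1682.
The farthest remaining point A_2 is at distance² 70981/1682 ≤ 112625/1682.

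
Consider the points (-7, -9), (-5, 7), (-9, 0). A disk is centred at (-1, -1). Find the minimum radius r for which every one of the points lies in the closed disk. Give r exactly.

The required radius is the distance from (-1, -1) to the farthest point.
Squared distances: 100, 80, 65.
Maximum is 100, attained at (-7, -9).
r = √100 = 10.

10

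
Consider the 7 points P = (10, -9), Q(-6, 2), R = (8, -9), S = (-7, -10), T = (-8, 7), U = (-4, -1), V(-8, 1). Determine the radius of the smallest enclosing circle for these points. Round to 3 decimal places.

The farthest pair is P–T with squared distance 580. The circle on this segment as diameter has centre (1, -1) and r² = 580/4 = 145.
Check Q: distance² to centre = 58 ≤ 145, so it lies inside.
All remaining points lie in this disk, and no smaller disk contains both endpoints, so this is the minimum enclosing circle.
r = √145 ≈ 12.042.

12.042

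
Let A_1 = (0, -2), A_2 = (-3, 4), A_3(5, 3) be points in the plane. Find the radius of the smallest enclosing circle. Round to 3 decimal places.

4.249

Side lengths²: A_1A_2² = 45, A_1A_3² = 50, A_2A_3² = 65.
Since A_2A_3² = 65 < 50 + 45 = 95, the triangle is acute, so the smallest enclosing circle is the circumcircle.
Circumcentre = (5/6, 13/6), r² = 325/18.
r = √(325/18) ≈ 4.249.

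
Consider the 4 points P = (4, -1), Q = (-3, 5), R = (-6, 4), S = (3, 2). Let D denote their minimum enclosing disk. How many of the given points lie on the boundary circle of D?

By Welzl's lemma the MEC is supported by two points (diametrically opposite) or three points (on a circumcircle).
The farthest pair is P–R with squared distance 125. The circle on this segment as diameter has centre (-1, 1.5) and r² = 125/4 = 31.25.
Check Q: distance² to centre = 16.25 ≤ 31.25, so it lies inside.
All remaining points lie in this disk, and no smaller disk contains both endpoints, so this is the minimum enclosing circle.
The points at distance exactly r from the centre are P, R — 2 points.

2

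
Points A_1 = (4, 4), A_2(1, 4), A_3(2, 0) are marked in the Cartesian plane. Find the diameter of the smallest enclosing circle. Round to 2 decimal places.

4.61

Side lengths²: A_1A_2² = 9, A_1A_3² = 20, A_2A_3² = 17.
Since A_1A_3² = 20 < 17 + 9 = 26, the triangle is acute, so the smallest enclosing circle is the circumcircle.
Circumcentre = (2.5, 2.25), r² = 5.3125.
Diameter = 2r = 2√(5.3125) ≈ 4.61.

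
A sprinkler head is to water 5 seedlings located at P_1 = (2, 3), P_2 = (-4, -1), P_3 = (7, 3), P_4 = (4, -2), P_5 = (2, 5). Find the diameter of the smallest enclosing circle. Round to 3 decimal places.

A smallest enclosing disk is always determined by at most three of the input points on its boundary.
The farthest pair is P_2–P_3 with squared distance 137. The circle on this segment as diameter has centre (1.5, 1) and r² = 137/4 = 34.25.
Check P_1: distance² to centre = 4.25 ≤ 34.25, so it lies inside.
All remaining points lie in this disk, and no smaller disk contains both endpoints, so this is the minimum enclosing circle.
Diameter = 2r = 2√(34.25) ≈ 11.705.

11.705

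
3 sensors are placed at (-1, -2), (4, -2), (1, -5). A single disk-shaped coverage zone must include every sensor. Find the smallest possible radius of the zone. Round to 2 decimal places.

Call the three points A, B, C in the order given.
Side lengths²: AB² = 25, AC² = 13, BC² = 18.
Since AB² = 25 < 18 + 13 = 31, the triangle is acute, so the smallest enclosing circle is the circumcircle.
Circumcentre = (1.5, -2.5), r² = 6.5.
r = √(6.5) ≈ 2.55.

2.55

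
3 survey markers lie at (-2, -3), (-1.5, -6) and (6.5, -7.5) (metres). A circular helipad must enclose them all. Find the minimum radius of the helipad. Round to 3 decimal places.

Call the three points A, B, C in the order given.
Side lengths²: AB² = 9.25, AC² = 92.5, BC² = 66.25.
Since AC² = 92.5 ≥ 66.25 + 9.25 = 75.5, the angle opposite AC is not acute, so the smallest enclosing circle has AC as diameter.
Centre = midpoint of AC = (2.25, -5.25), r² = 92.5/4 = 23.125.
r = √(23.125) ≈ 4.809.

4.809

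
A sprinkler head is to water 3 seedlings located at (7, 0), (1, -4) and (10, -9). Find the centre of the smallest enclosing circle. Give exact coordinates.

(68/11, -58/11)

Call the three points A, B, C in the order given.
Side lengths²: AB² = 52, AC² = 90, BC² = 106.
Since BC² = 106 < 90 + 52 = 142, the triangle is acute, so the smallest enclosing circle is the circumcircle.
Circumcentre = (68/11, -58/11), r² = 3445/121.
Centre = (68/11, -58/11).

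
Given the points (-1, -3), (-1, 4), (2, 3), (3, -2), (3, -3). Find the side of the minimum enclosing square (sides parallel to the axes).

The bounding box has width 4 and height 7.
An axis-aligned square enclosing the set must have side ≥ max(width, height).
So the minimum side is max(4, 7) = 7.

7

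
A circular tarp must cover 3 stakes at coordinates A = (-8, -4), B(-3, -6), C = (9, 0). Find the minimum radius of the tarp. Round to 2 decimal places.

Side lengths²: AB² = 29, AC² = 305, BC² = 180.
Since AC² = 305 ≥ 180 + 29 = 209, the angle opposite AC is not acute, so the smallest enclosing circle has AC as diameter.
Centre = midpoint of AC = (0.5, -2), r² = 305/4 = 76.25.
r = √(76.25) ≈ 8.73.

8.73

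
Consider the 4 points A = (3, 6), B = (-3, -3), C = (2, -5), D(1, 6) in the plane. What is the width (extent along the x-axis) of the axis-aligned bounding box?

6

max x = 3, min x = -3, so width = 6.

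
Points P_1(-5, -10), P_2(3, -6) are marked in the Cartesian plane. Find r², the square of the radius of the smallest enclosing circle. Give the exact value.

The smallest circle enclosing two points has them as diameter endpoints.
Centre = midpoint = (-1, -8); r² = |P_1P_2|²/4 = 80/4 = 20.

20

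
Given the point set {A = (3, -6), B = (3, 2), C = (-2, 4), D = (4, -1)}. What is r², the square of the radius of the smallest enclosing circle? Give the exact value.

A smallest enclosing disk is always determined by at most three of the input points on its boundary.
The farthest pair is A–C with squared distance 125. The circle on this segment as diameter has centre (0.5, -1) and r² = 125/4 = 31.25.
Check B: distance² to centre = 15.25 ≤ 31.25, so it lies inside.
All remaining points lie in this disk, and no smaller disk contains both endpoints, so this is the minimum enclosing circle.

31.25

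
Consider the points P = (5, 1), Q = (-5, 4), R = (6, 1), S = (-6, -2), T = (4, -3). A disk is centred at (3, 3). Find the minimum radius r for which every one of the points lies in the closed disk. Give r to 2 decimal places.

The required radius is the distance from (3, 3) to the farthest point.
Squared distances: 8, 65, 13, 106, 37.
Maximum is 106, attained at S.
r = √106 ≈ 10.30.

10.30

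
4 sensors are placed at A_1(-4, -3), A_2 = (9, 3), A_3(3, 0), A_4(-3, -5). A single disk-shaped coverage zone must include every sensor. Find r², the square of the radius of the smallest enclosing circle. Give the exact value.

52.05078125

The minimum enclosing circle is determined by three boundary points: A_1, A_2, A_4.
Their circumcentre is (2.875, -0.8125) with r² = 52.05078125.
The farthest remaining point A_3 is at distance² 0.67578125 ≤ 52.05078125.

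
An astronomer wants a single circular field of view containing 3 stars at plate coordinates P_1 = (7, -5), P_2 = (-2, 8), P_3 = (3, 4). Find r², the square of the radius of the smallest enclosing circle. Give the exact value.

62.5

Side lengths²: P_1P_2² = 250, P_1P_3² = 97, P_2P_3² = 41.
Since P_1P_2² = 250 ≥ 97 + 41 = 138, the angle opposite P_1P_2 is not acute, so the smallest enclosing circle has P_1P_2 as diameter.
Centre = midpoint of P_1P_2 = (2.5, 1.5), r² = 250/4 = 62.5.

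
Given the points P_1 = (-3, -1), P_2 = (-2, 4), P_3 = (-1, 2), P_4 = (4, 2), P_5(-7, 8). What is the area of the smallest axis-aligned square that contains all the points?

121

The bounding box has width 11 and height 9.
An axis-aligned square enclosing the set must have side ≥ max(width, height).
So the minimum side is max(11, 9) = 11.
Area = 11² = 121.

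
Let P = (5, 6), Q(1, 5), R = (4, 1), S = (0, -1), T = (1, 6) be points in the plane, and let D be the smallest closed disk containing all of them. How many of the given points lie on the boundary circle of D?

By Welzl's lemma the MEC is supported by two points (diametrically opposite) or three points (on a circumcircle).
The farthest pair is P–S with squared distance 74. The circle on this segment as diameter has centre (2.5, 2.5) and r² = 74/4 = 18.5.
Check Q: distance² to centre = 8.5 ≤ 18.5, so it lies inside.
All remaining points lie in this disk, and no smaller disk contains both endpoints, so this is the minimum enclosing circle.
The points at distance exactly r from the centre are P, S — 2 points.

2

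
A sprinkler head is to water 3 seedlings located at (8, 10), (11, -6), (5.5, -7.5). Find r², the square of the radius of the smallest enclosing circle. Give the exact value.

78.125

Call the three points A, B, C in the order given.
Side lengths²: AB² = 265, AC² = 312.5, BC² = 32.5.
Since AC² = 312.5 ≥ 265 + 32.5 = 297.5, the angle opposite AC is not acute, so the smallest enclosing circle has AC as diameter.
Centre = midpoint of AC = (6.75, 1.25), r² = 312.5/4 = 78.125.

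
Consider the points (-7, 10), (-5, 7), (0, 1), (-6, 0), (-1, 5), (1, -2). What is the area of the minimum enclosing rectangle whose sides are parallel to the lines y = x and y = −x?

100

In coordinates u = x + y, v = x − y the rectangle is axis-aligned; the map (x,y)→(u,v) scales areas by 2.
u-values: 3, 2, 1, -6, 4, -1; range = 4 − (-6) = 10.
v-values: -17, -12, -1, -6, -6, 3; range = 3 − (-17) = 20.
Area = (10 × 20) / 2 = 100.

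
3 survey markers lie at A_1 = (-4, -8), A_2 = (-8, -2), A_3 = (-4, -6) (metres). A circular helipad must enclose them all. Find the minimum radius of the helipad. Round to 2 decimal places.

Side lengths²: A_1A_2² = 52, A_1A_3² = 4, A_2A_3² = 32.
Since A_1A_2² = 52 ≥ 32 + 4 = 36, the angle opposite A_1A_2 is not acute, so the smallest enclosing circle has A_1A_2 as diameter.
Centre = midpoint of A_1A_2 = (-6, -5), r² = 52/4 = 13.
r = √13 ≈ 3.61.

3.61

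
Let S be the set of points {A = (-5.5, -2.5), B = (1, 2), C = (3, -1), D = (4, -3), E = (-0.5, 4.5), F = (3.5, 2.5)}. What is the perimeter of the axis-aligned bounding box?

34

Width = max x − min x = 4 − (-5.5) = 9.5.
Height = max y − min y = 4.5 − (-3) = 7.5.
Perimeter = 2(9.5 + 7.5) = 34.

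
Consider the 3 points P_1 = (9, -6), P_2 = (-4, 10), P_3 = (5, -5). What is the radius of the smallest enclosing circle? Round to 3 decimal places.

10.308

Side lengths²: P_1P_2² = 425, P_1P_3² = 17, P_2P_3² = 306.
Since P_1P_2² = 425 ≥ 306 + 17 = 323, the angle opposite P_1P_2 is not acute, so the smallest enclosing circle has P_1P_2 as diameter.
Centre = midpoint of P_1P_2 = (2.5, 2), r² = 425/4 = 106.25.
r = √(106.25) ≈ 10.308.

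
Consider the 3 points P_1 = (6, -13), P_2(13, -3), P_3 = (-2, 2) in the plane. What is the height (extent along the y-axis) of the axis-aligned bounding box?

max y = 2, min y = -13, so height = 15.

15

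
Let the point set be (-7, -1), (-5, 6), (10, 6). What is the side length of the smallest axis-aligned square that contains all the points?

The bounding box has width 17 and height 7.
An axis-aligned square enclosing the set must have side ≥ max(width, height).
So the minimum side is max(17, 7) = 17.

17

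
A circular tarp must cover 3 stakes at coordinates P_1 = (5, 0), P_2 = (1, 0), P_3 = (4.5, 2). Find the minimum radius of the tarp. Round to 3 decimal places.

Side lengths²: P_1P_2² = 16, P_1P_3² = 4.25, P_2P_3² = 16.25.
Since P_2P_3² = 16.25 < 16 + 4.25 = 20.25, the triangle is acute, so the smallest enclosing circle is the circumcircle.
Circumcentre = (3, 0.5625), r² = 4.31640625.
r = √(4.31640625) ≈ 2.078.

2.078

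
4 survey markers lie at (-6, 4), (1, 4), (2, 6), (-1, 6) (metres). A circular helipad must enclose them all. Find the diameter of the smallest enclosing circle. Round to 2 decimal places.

8.25

The farthest pair is (-6, 4)–(2, 6) with squared distance 68. The circle on this segment as diameter has centre (-2, 5) and r² = 68/4 = 17.
Check (1, 4): distance² to centre = 10 ≤ 17, so it lies inside.
All remaining points lie in this disk, and no smaller disk contains both endpoints, so this is the minimum enclosing circle.
Diameter = 2r = 2√17 ≈ 8.25.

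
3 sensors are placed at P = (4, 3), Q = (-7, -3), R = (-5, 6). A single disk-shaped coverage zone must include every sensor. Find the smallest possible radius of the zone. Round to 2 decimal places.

Side lengths²: PQ² = 157, PR² = 90, QR² = 85.
Since PQ² = 157 < 90 + 85 = 175, the triangle is acute, so the smallest enclosing circle is the circumcircle.
Circumcentre = (-105/58, 33/58), r² = 66725/1682.
r = √(66725/1682) ≈ 6.30.

6.30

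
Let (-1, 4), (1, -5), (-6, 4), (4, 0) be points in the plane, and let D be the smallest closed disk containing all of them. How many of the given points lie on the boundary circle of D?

3

The minimum enclosing circle is determined by three boundary points: (1, -5), (-6, 4), (4, 0).
Their circumcentre is (-55/31, 2/31) with r² = 32045/961.
The farthest remaining point (-1, 4) is at distance² 15460/961 ≤ 32045/961.
The points at distance exactly r from the centre are (1, -5), (-6, 4), (4, 0) — 3 points.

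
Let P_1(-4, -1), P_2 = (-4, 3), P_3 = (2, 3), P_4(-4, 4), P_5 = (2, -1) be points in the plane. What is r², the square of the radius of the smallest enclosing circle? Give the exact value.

The minimum enclosing circle of a finite set is fixed by two of the points (as a diameter) or three (as a circumcircle).
The farthest pair is P_4–P_5 with squared distance 61. The circle on this segment as diameter has centre (-1, 1.5) and r² = 61/4 = 15.25.
Check P_1: distance² to centre = 15.25 ≤ 15.25, so it lies inside.
All remaining points lie in this disk, and no smaller disk contains both endpoints, so this is the minimum enclosing circle.

15.25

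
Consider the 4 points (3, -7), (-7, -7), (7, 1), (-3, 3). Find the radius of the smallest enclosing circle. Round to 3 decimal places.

The farthest pair is (-7, -7)–(7, 1) with squared distance 260. The circle on this segment as diameter has centre (0, -3) and r² = 260/4 = 65.
Check (3, -7): distance² to centre = 25 ≤ 65, so it lies inside.
All remaining points lie in this disk, and no smaller disk contains both endpoints, so this is the minimum enclosing circle.
r = √65 ≈ 8.062.

8.062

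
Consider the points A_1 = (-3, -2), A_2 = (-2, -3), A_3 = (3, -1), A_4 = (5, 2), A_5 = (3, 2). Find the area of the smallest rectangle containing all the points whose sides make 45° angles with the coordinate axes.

30

In coordinates u = x + y, v = x − y the rectangle is axis-aligned; the map (x,y)→(u,v) scales areas by 2.
u-values: -5, -5, 2, 7, 5; range = 7 − (-5) = 12.
v-values: -1, 1, 4, 3, 1; range = 4 − (-1) = 5.
Area = (12 × 5) / 2 = 30.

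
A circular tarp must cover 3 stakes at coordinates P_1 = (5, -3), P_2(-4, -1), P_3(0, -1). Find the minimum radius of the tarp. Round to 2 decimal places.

Side lengths²: P_1P_2² = 85, P_1P_3² = 29, P_2P_3² = 16.
Since P_1P_2² = 85 ≥ 29 + 16 = 45, the angle opposite P_1P_2 is not acute, so the smallest enclosing circle has P_1P_2 as diameter.
Centre = midpoint of P_1P_2 = (0.5, -2), r² = 85/4 = 21.25.
r = √(21.25) ≈ 4.61.

4.61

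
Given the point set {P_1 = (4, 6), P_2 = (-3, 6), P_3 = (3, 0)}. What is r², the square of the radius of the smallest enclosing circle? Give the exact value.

Side lengths²: P_1P_2² = 49, P_1P_3² = 37, P_2P_3² = 72.
Since P_2P_3² = 72 < 49 + 37 = 86, the triangle is acute, so the smallest enclosing circle is the circumcircle.
Circumcentre = (0.5, 3.5), r² = 18.5.

18.5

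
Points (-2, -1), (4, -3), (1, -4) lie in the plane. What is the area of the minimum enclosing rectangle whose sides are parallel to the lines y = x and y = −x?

16

In coordinates u = x + y, v = x − y the rectangle is axis-aligned; the map (x,y)→(u,v) scales areas by 2.
u-values: -3, 1, -3; range = 1 − (-3) = 4.
v-values: -1, 7, 5; range = 7 − (-1) = 8.
Area = (4 × 8) / 2 = 16.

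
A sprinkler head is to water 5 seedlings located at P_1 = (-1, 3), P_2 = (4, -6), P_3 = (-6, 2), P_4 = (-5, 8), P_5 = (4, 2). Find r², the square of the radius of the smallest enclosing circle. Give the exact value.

69.25

The farthest pair is P_2–P_4 with squared distance 277. The circle on this segment as diameter has centre (-0.5, 1) and r² = 277/4 = 69.25.
Check P_1: distance² to centre = 4.25 ≤ 69.25, so it lies inside.
All remaining points lie in this disk, and no smaller disk contains both endpoints, so this is the minimum enclosing circle.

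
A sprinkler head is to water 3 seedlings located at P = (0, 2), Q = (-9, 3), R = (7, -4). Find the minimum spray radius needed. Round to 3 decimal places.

8.732

Side lengths²: PQ² = 82, PR² = 85, QR² = 305.
Since QR² = 305 ≥ 85 + 82 = 167, the angle opposite QR is not acute, so the smallest enclosing circle has QR as diameter.
Centre = midpoint of QR = (-1, -0.5), r² = 305/4 = 76.25.
r = √(76.25) ≈ 8.732.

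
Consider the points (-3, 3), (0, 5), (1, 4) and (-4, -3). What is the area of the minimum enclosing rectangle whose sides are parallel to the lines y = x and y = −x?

30

In coordinates u = x + y, v = x − y the rectangle is axis-aligned; the map (x,y)→(u,v) scales areas by 2.
u-values: 0, 5, 5, -7; range = 5 − (-7) = 12.
v-values: -6, -5, -3, -1; range = -1 − (-6) = 5.
Area = (12 × 5) / 2 = 30.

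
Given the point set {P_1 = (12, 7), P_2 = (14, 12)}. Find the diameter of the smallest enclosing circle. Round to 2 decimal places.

The smallest circle enclosing two points has them as diameter endpoints.
Centre = midpoint = (13, 9.5); r² = |P_1P_2|²/4 = 29/4 = 7.25.
Diameter = 2r = 2√(7.25) ≈ 5.39.

5.39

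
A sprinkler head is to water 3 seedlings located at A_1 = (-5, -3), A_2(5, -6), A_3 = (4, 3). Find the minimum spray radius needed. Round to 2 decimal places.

5.88

Side lengths²: A_1A_2² = 109, A_1A_3² = 117, A_2A_3² = 82.
Since A_1A_3² = 117 < 109 + 82 = 191, the triangle is acute, so the smallest enclosing circle is the circumcircle.
Circumcentre = (45/58, -111/58), r² = 58097/1682.
r = √(58097/1682) ≈ 5.88.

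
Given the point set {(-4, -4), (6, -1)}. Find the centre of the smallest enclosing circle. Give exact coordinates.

The smallest circle enclosing two points has them as diameter endpoints.
Centre = midpoint = (1, -2.5); r² = |(-4, -4)−(6, -1)|²/4 = 109/4 = 27.25.
Centre = (1, -2.5).

(1, -2.5)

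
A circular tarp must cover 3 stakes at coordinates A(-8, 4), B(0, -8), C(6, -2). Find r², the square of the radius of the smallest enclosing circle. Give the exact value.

Side lengths²: AB² = 208, AC² = 232, BC² = 72.
Since AC² = 232 < 208 + 72 = 280, the triangle is acute, so the smallest enclosing circle is the circumcircle.
Circumcentre = (-1.6, -0.4), r² = 60.32.

60.32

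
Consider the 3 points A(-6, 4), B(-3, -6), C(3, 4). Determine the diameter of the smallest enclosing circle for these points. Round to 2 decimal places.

12.18

Side lengths²: AB² = 109, AC² = 81, BC² = 136.
Since BC² = 136 < 109 + 81 = 190, the triangle is acute, so the smallest enclosing circle is the circumcircle.
Circumcentre = (-1.5, -0.1), r² = 37.06.
Diameter = 2r = 2√(37.06) ≈ 12.18.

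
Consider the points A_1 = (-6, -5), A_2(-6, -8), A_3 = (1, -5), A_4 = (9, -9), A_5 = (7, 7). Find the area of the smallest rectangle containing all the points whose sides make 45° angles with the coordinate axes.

266

In coordinates u = x + y, v = x − y the rectangle is axis-aligned; the map (x,y)→(u,v) scales areas by 2.
u-values: -11, -14, -4, 0, 14; range = 14 − (-14) = 28.
v-values: -1, 2, 6, 18, 0; range = 18 − (-1) = 19.
Area = (28 × 19) / 2 = 266.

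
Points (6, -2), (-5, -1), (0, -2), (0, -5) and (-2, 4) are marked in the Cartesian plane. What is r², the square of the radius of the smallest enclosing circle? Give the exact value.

25925/841

The minimum enclosing circle is determined by three boundary points: (6, -2), (-5, -1), (-2, 4).
Their circumcentre is (16/29, -27/29) with r² = 25925/841.
The farthest remaining point (0, -5) is at distance² 14180/841 ≤ 25925/841.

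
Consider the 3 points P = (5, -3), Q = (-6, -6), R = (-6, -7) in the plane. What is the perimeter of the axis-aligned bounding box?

Width = max x − min x = 5 − (-6) = 11.
Height = max y − min y = -3 − (-7) = 4.
Perimeter = 2(11 + 4) = 30.

30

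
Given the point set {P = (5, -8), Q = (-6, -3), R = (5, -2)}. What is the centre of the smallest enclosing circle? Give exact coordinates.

(-3/11, -5)

Side lengths²: PQ² = 146, PR² = 36, QR² = 122.
Since PQ² = 146 < 122 + 36 = 158, the triangle is acute, so the smallest enclosing circle is the circumcircle.
Circumcentre = (-3/11, -5), r² = 4453/121.
Centre = (-3/11, -5).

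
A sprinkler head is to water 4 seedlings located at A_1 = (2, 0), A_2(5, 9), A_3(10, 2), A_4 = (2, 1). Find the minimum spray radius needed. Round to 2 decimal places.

5.10

The minimum enclosing circle is determined by three boundary points: A_1, A_2, A_3.
Their circumcentre is (58/11, 43/11) with r² = 3145/121.
The farthest remaining point A_4 is at distance² 2320/121 ≤ 3145/121.
r = √(3145/121) ≈ 5.10.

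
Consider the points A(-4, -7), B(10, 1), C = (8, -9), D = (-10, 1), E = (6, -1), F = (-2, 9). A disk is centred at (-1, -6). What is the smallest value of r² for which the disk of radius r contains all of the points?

The required radius is the distance from (-1, -6) to the farthest point.
Squared distances: 10, 170, 90, 130, 74, 226.
Maximum is 226, attained at F.

226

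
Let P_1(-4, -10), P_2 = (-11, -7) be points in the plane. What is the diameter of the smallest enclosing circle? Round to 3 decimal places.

7.616

The smallest circle enclosing two points has them as diameter endpoints.
Centre = midpoint = (-7.5, -8.5); r² = |P_1P_2|²/4 = 58/4 = 14.5.
Diameter = 2r = 2√(14.5) ≈ 7.616.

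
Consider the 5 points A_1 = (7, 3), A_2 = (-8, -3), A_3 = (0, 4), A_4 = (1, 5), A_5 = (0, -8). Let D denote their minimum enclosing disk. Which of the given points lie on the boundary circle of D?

By Welzl's lemma the MEC is supported by two points (diametrically opposite) or three points (on a circumcircle).
The farthest pair is A_1–A_2 with squared distance 261. The circle on this segment as diameter has centre (-0.5, 0) and r² = 261/4 = 65.25.
Check A_3: distance² to centre = 16.25 ≤ 65.25, so it lies inside.
All remaining points lie in this disk, and no smaller disk contains both endpoints, so this is the minimum enclosing circle.
The points at distance exactly r from the centre are A_1, A_2 — 2 points.

A_1, A_2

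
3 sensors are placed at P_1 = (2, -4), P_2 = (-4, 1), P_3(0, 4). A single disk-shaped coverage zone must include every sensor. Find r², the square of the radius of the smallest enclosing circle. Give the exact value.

25925/1444

Side lengths²: P_1P_2² = 61, P_1P_3² = 68, P_2P_3² = 25.
Since P_1P_3² = 68 < 61 + 25 = 86, the triangle is acute, so the smallest enclosing circle is the circumcircle.
Circumcentre = (1/19, -9/38), r² = 25925/1444.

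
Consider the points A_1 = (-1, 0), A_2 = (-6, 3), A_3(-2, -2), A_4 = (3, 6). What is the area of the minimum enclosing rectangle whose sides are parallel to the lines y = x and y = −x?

In coordinates u = x + y, v = x − y the rectangle is axis-aligned; the map (x,y)→(u,v) scales areas by 2.
u-values: -1, -3, -4, 9; range = 9 − (-4) = 13.
v-values: -1, -9, 0, -3; range = 0 − (-9) = 9.
Area = (13 × 9) / 2 = 58.5.

58.5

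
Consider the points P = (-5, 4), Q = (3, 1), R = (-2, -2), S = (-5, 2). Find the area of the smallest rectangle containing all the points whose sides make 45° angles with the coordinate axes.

In coordinates u = x + y, v = x − y the rectangle is axis-aligned; the map (x,y)→(u,v) scales areas by 2.
u-values: -1, 4, -4, -3; range = 4 − (-4) = 8.
v-values: -9, 2, 0, -7; range = 2 − (-9) = 11.
Area = (8 × 11) / 2 = 44.

44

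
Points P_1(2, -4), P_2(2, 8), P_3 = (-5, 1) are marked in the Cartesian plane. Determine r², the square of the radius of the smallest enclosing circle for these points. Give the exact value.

37

Side lengths²: P_1P_2² = 144, P_1P_3² = 74, P_2P_3² = 98.
Since P_1P_2² = 144 < 98 + 74 = 172, the triangle is acute, so the smallest enclosing circle is the circumcircle.
Circumcentre = (1, 2), r² = 37.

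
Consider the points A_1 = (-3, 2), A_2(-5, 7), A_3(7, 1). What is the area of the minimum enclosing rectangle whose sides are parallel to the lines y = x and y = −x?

In coordinates u = x + y, v = x − y the rectangle is axis-aligned; the map (x,y)→(u,v) scales areas by 2.
u-values: -1, 2, 8; range = 8 − (-1) = 9.
v-values: -5, -12, 6; range = 6 − (-12) = 18.
Area = (9 × 18) / 2 = 81.

81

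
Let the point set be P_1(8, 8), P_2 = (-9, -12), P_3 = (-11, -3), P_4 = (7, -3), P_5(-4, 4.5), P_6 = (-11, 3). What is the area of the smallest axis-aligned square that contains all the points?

400

The bounding box has width 19 and height 20.
An axis-aligned square enclosing the set must have side ≥ max(width, height).
So the minimum side is max(19, 20) = 20.
Area = 20² = 400.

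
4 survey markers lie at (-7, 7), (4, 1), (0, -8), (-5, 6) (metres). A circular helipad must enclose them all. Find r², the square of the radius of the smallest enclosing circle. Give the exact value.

68.5

The minimum enclosing circle of a finite set is fixed by two of the points (as a diameter) or three (as a circumcircle).
The farthest pair is (-7, 7)–(0, -8) with squared distance 274. The circle on this segment as diameter has centre (-3.5, -0.5) and r² = 274/4 = 68.5.
Check (4, 1): distance² to centre = 58.5 ≤ 68.5, so it lies inside.
All remaining points lie in this disk, and no smaller disk contains both endpoints, so this is the minimum enclosing circle.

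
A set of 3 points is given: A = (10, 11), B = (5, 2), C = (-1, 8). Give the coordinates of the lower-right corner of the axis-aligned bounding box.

x-range [-1, 10], y-range [2, 11].
The lower-right corner is (10, 2).

(10, 2)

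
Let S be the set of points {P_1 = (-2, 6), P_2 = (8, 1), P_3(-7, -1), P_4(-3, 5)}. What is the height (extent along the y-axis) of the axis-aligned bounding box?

max y = 6, min y = -1, so height = 7.

7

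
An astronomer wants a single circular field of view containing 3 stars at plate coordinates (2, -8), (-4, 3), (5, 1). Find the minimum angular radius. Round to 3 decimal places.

6.298

Call the three points A, B, C in the order given.
Side lengths²: AB² = 157, AC² = 90, BC² = 85.
Since AB² = 157 < 90 + 85 = 175, the triangle is acute, so the smallest enclosing circle is the circumcircle.
Circumcentre = (-25/58, -127/58), r² = 66725/1682.
r = √(66725/1682) ≈ 6.298.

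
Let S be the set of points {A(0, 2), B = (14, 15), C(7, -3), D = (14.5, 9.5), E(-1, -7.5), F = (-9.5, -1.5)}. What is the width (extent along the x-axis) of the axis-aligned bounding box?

24

max x = 14.5, min x = -9.5, so width = 24.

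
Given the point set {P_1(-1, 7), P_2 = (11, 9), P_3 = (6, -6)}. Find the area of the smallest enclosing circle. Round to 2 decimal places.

Side lengths²: P_1P_2² = 148, P_1P_3² = 218, P_2P_3² = 250.
Since P_2P_3² = 250 < 218 + 148 = 366, the triangle is acute, so the smallest enclosing circle is the circumcircle.
Circumcentre = (101/17, 40/17), r² = 20165/289.
Area = π·r² = π·20165/289 ≈ 219.20.

219.20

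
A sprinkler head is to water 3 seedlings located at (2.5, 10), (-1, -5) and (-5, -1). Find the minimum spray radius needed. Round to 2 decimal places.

Call the three points A, B, C in the order given.
Side lengths²: AB² = 237.25, AC² = 177.25, BC² = 32.
Since AB² = 237.25 ≥ 177.25 + 32 = 209.25, the angle opposite AB is not acute, so the smallest enclosing circle has AB as diameter.
Centre = midpoint of AB = (0.75, 2.5), r² = 237.25/4 = 59.3125.
r = √(59.3125) ≈ 7.70.

7.70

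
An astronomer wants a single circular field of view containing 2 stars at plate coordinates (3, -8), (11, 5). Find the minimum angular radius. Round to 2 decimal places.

7.63

The smallest circle enclosing two points has them as diameter endpoints.
Centre = midpoint = (7, -1.5); r² = |(3, -8)−(11, 5)|²/4 = 233/4 = 58.25.
r = √(58.25) ≈ 7.63.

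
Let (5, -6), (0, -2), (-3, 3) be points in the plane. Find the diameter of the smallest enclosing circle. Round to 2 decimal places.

12.04

Call the three points A, B, C in the order given.
Side lengths²: AB² = 41, AC² = 145, BC² = 34.
Since AC² = 145 ≥ 41 + 34 = 75, the angle opposite AC is not acute, so the smallest enclosing circle has AC as diameter.
Centre = midpoint of AC = (1, -1.5), r² = 145/4 = 36.25.
Diameter = 2r = 2√(36.25) ≈ 12.04.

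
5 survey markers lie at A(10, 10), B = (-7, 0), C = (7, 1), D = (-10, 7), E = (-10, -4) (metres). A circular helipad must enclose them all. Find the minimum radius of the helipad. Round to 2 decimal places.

The minimum enclosing circle of a finite set is fixed by two of the points (as a diameter) or three (as a circumcircle).
The farthest pair is A–E with squared distance 596. The circle on this segment as diameter has centre (0, 3) and r² = 596/4 = 149.
Check B: distance² to centre = 58 ≤ 149, so it lies inside.
All remaining points lie in this disk, and no smaller disk contains both endpoints, so this is the minimum enclosing circle.
r = √149 ≈ 12.21.

12.21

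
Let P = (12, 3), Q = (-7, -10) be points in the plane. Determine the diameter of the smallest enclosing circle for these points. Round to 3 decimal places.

The smallest circle enclosing two points has them as diameter endpoints.
Centre = midpoint = (2.5, -3.5); r² = |PQ|²/4 = 530/4 = 132.5.
Diameter = 2r = 2√(132.5) ≈ 23.022.

23.022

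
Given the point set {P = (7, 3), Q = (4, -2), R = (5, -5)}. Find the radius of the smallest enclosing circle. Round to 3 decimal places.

Side lengths²: PQ² = 34, PR² = 68, QR² = 10.
Since PR² = 68 ≥ 34 + 10 = 44, the angle opposite PR is not acute, so the smallest enclosing circle has PR as diameter.
Centre = midpoint of PR = (6, -1), r² = 68/4 = 17.
r = √17 ≈ 4.123.

4.123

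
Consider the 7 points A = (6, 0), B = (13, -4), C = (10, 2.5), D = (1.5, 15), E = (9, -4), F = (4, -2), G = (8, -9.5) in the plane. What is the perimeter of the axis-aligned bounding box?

Width = max x − min x = 13 − 1.5 = 11.5.
Height = max y − min y = 15 − (-9.5) = 24.5.
Perimeter = 2(11.5 + 24.5) = 72.

72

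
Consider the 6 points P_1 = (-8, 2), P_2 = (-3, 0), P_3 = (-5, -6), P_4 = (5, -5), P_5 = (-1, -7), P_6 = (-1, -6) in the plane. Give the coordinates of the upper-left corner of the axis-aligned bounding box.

(-8, 2)

x-range [-8, 5], y-range [-7, 2].
The upper-left corner is (-8, 2).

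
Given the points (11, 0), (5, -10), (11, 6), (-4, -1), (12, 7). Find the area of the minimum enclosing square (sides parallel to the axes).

The bounding box has width 16 and height 17.
An axis-aligned square enclosing the set must have side ≥ max(width, height).
So the minimum side is max(16, 17) = 17.
Area = 17² = 289.

289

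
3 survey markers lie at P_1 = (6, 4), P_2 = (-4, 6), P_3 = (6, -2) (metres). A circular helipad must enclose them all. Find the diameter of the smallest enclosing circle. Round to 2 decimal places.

12.81

Side lengths²: P_1P_2² = 104, P_1P_3² = 36, P_2P_3² = 164.
Since P_2P_3² = 164 ≥ 104 + 36 = 140, the angle opposite P_2P_3 is not acute, so the smallest enclosing circle has P_2P_3 as diameter.
Centre = midpoint of P_2P_3 = (1, 2), r² = 164/4 = 41.
Diameter = 2r = 2√41 ≈ 12.81.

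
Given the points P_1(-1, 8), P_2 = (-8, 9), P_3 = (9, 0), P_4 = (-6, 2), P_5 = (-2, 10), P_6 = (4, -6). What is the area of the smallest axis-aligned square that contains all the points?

289

The bounding box has width 17 and height 16.
An axis-aligned square enclosing the set must have side ≥ max(width, height).
So the minimum side is max(17, 16) = 17.
Area = 17² = 289.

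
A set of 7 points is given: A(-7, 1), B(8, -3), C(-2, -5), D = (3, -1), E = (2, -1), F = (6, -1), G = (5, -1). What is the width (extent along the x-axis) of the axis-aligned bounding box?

15

max x = 8, min x = -7, so width = 15.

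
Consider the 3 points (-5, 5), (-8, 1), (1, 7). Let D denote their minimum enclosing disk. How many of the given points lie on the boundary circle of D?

Call the three points A, B, C in the order given.
Side lengths²: AB² = 25, AC² = 40, BC² = 117.
Since BC² = 117 ≥ 40 + 25 = 65, the angle opposite BC is not acute, so the smallest enclosing circle has BC as diameter.
Centre = midpoint of BC = (-3.5, 4), r² = 117/4 = 29.25.
The points at distance exactly r from the centre are (-8, 1), (1, 7) — 2 points.

2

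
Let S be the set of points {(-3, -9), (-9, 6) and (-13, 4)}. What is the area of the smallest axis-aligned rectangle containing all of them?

x ranges over [-13, -3], width 10.
y ranges over [-9, 6], height 15.
Area = 10 × 15 = 150.

150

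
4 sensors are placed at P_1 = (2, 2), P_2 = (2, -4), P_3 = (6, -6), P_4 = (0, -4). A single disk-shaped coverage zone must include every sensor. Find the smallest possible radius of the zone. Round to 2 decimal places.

The farthest pair is P_1–P_3 with squared distance 80. The circle on this segment as diameter has centre (4, -2) and r² = 80/4 = 20.
Check P_2: distance² to centre = 8 ≤ 20, so it lies inside.
All remaining points lie in this disk, and no smaller disk contains both endpoints, so this is the minimum enclosing circle.
r = √20 ≈ 4.47.

4.47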